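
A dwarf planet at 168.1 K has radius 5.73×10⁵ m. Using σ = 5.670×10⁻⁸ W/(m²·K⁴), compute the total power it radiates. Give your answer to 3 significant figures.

Surface area A = 4πR² = 4π(5.73×10⁵ m)² = 4.12590×10¹² m².
P = σAT⁴ = 5.670×10⁻⁸ × 4.12590×10¹² × (168.1)⁴ = 1.87×10¹⁴ W.

P ≈ 1.87×10¹⁴ W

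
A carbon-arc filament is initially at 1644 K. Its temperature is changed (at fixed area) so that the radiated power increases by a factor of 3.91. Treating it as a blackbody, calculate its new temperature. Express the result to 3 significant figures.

T₂ ≈ 2.31×10³ K

P ∝ T⁴, so T₂/T₁ = (P₂/P₁)^(1/4) = (3.91)^(1/4) = 1.40619.
T₂ = 1644 × 1.40619 = 2.31×10³ K.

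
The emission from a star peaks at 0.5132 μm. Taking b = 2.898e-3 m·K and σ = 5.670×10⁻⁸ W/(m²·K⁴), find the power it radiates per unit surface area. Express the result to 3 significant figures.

I ≈ 5.77×10⁷ W/m²

Wien's law: T = b/λ_max = 2.898×10⁻³/5.132×10⁻⁷ = 5646.92 K.
Then I = σT⁴ = 5.670×10⁻⁸×(5646.92)⁴ = 5.77×10⁷ W/m².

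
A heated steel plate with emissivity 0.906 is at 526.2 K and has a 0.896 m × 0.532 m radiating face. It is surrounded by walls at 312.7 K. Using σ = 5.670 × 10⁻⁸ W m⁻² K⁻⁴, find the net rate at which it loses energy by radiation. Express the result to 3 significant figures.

Area A = 0.896 × 0.532 = 0.476672 m².
Net radiated power P_net = εσA(T⁴ − T₀⁴) = 0.906×5.670×10⁻⁸×0.476672×(526.2⁴ − 312.7⁴).
T⁴ − T₀⁴ = 7.66661×10¹⁰ − 9.56118×10⁹ = 6.71049×10¹⁰ K⁴, so P_net = 1.64×10³ W.

Net loss ≈ 1.64×10³ W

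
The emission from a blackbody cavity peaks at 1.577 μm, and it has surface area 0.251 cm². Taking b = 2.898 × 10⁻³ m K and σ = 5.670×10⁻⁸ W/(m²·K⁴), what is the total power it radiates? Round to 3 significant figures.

Wien's law: T = b/λ_max = 2.898×10⁻³/1.577×10⁻⁶ = 1837.67 K.
Area A = 0.251 cm² = 2.51×10⁻⁵ m².
Then P = σAT⁴ = 5.670×10⁻⁸×2.51×10⁻⁵×(1837.67)⁴ = 16.2 W.

P ≈ 16.2 W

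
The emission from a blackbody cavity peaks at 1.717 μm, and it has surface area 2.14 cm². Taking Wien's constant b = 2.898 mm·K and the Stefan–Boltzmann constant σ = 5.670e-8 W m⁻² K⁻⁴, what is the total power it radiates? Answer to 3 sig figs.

P ≈ 98.5 W

Wien's law: T = b/λ_max = 2.898×10⁻³/1.717×10⁻⁶ = 1687.83 K.
Area A = 2.14 cm² = 2.14×10⁻⁴ m².
Then P = σAT⁴ = 5.670×10⁻⁸×2.14×10⁻⁴×(1687.83)⁴ = 98.5 W.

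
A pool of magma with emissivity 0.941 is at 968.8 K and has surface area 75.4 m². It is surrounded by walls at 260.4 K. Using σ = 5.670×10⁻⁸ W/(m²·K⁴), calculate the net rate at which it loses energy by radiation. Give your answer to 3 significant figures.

Area A = 75.4 m².
Net radiated power P_net = εσA(T⁴ − T₀⁴) = 0.941×5.670×10⁻⁸×75.4×(968.8⁴ − 260.4⁴).
T⁴ − T₀⁴ = 8.80920×10¹¹ − 4.59795×10⁹ = 8.76322×10¹¹ K⁴, so P_net = 3.53×10⁶ W.

Net loss ≈ 3.53×10⁶ W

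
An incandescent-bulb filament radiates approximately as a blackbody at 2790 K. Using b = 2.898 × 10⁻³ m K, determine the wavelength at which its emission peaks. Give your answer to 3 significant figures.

Wien's displacement law: λ_max = b/T = (2.898×10⁻³ m·K)/(2790 K) = 1.039×10⁻⁶ m.
That is 1.04×10³ nm, in the infrared range.

λ_max ≈ 1.04×10³ nm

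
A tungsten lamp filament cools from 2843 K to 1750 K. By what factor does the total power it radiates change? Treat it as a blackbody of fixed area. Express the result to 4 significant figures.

P₂/P₁ ≈ 0.1436

P ∝ T⁴, so P₂/P₁ = (T₂/T₁)⁴ = (1750/2843)⁴ = (0.615547)⁴ = 0.1436.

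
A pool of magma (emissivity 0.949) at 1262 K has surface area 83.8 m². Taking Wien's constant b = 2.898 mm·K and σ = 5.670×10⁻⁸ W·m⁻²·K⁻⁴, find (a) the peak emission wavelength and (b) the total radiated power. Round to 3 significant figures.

(a) λ_max = b/T = 2.898×10⁻³/1262 = 2.296×10⁻⁶ m = 2.30×10³ nm.
Area A = 83.8 m².
(b) P = εσAT⁴ = 0.949×5.670×10⁻⁸×83.8×(1262)⁴ = 1.14×10⁷ W.

λ_max ≈ 2.30×10³ nm; P ≈ 1.14×10⁷ W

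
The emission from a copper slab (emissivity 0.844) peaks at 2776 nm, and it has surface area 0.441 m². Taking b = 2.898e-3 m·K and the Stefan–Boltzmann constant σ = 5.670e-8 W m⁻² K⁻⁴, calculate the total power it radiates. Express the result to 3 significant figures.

Wien's law: T = b/λ_max = 2.898×10⁻³/2.776×10⁻⁶ = 1043.95 K.
Area A = 0.441 m².
Then P = εσAT⁴ = 0.844×5.670×10⁻⁸×0.441×(1043.95)⁴ = 2.51×10⁴ W.

P ≈ 2.51×10⁴ W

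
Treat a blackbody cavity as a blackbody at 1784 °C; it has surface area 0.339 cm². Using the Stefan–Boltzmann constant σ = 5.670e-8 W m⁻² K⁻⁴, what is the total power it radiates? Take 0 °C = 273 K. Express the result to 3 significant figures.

T = 1784 °C + 273 = 2057 K.
Area A = 0.339 cm² = 3.39×10⁻⁵ m².
P = σAT⁴ = 5.670×10⁻⁸ × 3.39×10⁻⁵ × (2057)⁴ = 34.4 W.

P ≈ 34.4 W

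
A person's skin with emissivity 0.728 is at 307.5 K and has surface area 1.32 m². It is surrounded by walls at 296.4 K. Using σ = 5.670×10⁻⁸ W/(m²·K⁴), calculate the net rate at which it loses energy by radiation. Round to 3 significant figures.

Area A = 1.32 m².
Net radiated power P_net = εσA(T⁴ − T₀⁴) = 0.728×5.670×10⁻⁸×1.32×(307.5⁴ − 296.4⁴).
T⁴ − T₀⁴ = 8.94088×10⁹ − 7.71814×10⁹ = 1.22274×10⁹ K⁴, so P_net = 66.6 W.

Net loss ≈ 66.6 W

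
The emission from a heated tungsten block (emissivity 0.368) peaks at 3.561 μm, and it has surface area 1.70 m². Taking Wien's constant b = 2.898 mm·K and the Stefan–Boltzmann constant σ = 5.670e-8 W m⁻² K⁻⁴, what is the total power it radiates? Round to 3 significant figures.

P ≈ 1.56×10⁴ W

Wien's law: T = b/λ_max = 2.898×10⁻³/3.561×10⁻⁶ = 813.816 K.
Area A = 1.70 m².
Then P = εσAT⁴ = 0.368×5.670×10⁻⁸×1.70×(813.816)⁴ = 1.56×10⁴ W.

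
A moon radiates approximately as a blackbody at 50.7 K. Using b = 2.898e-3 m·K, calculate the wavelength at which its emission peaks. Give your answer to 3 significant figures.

Wien's displacement law: λ_max = b/T = (2.898×10⁻³ m·K)/(50.7 K) = 5.716×10⁻⁵ m.
That is 57.2 μm, in the infrared range.

λ_max ≈ 57.2 μm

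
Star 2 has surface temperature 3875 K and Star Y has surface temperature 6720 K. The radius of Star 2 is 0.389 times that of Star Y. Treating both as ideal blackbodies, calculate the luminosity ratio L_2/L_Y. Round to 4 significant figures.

L ∝ R²T⁴, so L_2/L_Y = (R_2/R_Y)²(T_2/T_Y)⁴ = (0.389)² × (3875/6720)⁴ = 0.151321 × 0.110563 = 0.01673.

L_2/L_Y ≈ 0.01673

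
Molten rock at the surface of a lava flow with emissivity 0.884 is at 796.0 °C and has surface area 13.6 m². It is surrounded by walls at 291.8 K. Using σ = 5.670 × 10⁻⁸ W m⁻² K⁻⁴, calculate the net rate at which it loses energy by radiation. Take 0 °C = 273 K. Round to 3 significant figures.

Net loss ≈ 8.85×10⁵ W

T = 796.0 °C + 273 = 1069.0 K.
Area A = 13.6 m².
Net radiated power P_net = εσA(T⁴ − T₀⁴) = 0.884×5.670×10⁻⁸×13.6×(1069.0⁴ − 291.8⁴).
T⁴ − T₀⁴ = 1.30590×10¹² − 7.25005×10⁹ = 1.29865×10¹² K⁴, so P_net = 8.85×10⁵ W.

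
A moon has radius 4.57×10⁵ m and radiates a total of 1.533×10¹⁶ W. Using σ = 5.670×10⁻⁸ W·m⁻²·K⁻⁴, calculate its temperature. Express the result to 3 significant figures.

T ≈ 567 K

Surface area A = 4πR² = 4π(4.57×10⁵ m)² = 2.62447×10¹² m².
P = σAT⁴ ⇒ T = (P/(σA))^(1/4) = (1.533×10¹⁶/(5.670×10⁻⁸×2.62447×10¹²))^(1/4) = 567 K.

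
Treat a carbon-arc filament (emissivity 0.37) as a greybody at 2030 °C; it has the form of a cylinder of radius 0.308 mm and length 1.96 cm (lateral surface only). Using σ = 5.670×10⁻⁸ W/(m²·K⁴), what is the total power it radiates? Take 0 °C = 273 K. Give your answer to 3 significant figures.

P ≈ 22.4 W

T = 2030 °C + 273 = 2303 K.
Lateral area A = 2πrL = 2π×3.08×10⁻⁴×0.0196 = 3.79303×10⁻⁵ m².
P = εσAT⁴ = 0.37 × 5.670×10⁻⁸ × 3.79303×10⁻⁵ × (2303)⁴ = 22.4 W.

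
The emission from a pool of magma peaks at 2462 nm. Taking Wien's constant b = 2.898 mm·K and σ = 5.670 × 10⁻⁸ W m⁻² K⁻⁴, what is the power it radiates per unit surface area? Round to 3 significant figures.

I ≈ 1.09×10⁵ W/m²

Wien's law: T = b/λ_max = 2.898×10⁻³/2.462×10⁻⁶ = 1177.09 K.
Then I = σT⁴ = 5.670×10⁻⁸×(1177.09)⁴ = 1.09×10⁵ W/m².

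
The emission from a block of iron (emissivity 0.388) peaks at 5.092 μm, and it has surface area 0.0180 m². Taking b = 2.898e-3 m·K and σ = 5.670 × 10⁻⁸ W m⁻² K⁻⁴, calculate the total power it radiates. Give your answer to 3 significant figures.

Wien's law: T = b/λ_max = 2.898×10⁻³/5.092×10⁻⁶ = 569.128 K.
Area A = 0.0180 m².
Then P = εσAT⁴ = 0.388×5.670×10⁻⁸×0.0180×(569.128)⁴ = 41.5 W.

P ≈ 41.5 W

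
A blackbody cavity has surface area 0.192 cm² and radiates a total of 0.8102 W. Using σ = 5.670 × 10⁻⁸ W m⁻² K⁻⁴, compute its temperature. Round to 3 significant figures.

T ≈ 929 K

Area A = 0.192 cm² = 1.92×10⁻⁵ m².
P = σAT⁴ ⇒ T = (P/(σA))^(1/4) = (0.8102/(5.670×10⁻⁸×1.92×10⁻⁵))^(1/4) = 929 K.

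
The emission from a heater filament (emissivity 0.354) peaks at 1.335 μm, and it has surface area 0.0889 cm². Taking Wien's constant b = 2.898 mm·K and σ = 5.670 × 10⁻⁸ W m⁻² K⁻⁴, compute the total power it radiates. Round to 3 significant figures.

Wien's law: T = b/λ_max = 2.898×10⁻³/1.335×10⁻⁶ = 2170.79 K.
Area A = 0.0889 cm² = 8.89×10⁻⁶ m².
Then P = εσAT⁴ = 0.354×5.670×10⁻⁸×8.89×10⁻⁶×(2170.79)⁴ = 3.96 W.

P ≈ 3.96 W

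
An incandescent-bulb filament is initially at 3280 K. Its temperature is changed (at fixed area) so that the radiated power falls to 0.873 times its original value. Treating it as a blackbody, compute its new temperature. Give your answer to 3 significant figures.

T₂ ≈ 3.17×10³ K

P ∝ T⁴, so T₂/T₁ = (P₂/P₁)^(1/4) = (0.873)^(1/4) = 0.966615.
T₂ = 3280 × 0.966615 = 3.17×10³ K.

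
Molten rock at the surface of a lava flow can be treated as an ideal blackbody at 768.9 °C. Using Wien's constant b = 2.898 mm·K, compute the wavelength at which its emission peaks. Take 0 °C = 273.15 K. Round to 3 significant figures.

T = 768.9 °C + 273.15 = 1042.05 K.
Wien's displacement law: λ_max = b/T = (2.898×10⁻³ m·K)/(1042.05 K) = 2.781×10⁻⁶ m.
That is 2.78×10³ nm, in the infrared range.

λ_max ≈ 2.78×10³ nm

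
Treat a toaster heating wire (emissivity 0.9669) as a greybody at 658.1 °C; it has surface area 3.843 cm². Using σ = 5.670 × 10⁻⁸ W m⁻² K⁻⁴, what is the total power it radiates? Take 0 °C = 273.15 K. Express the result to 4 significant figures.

T = 658.1 °C + 273.15 = 931.25 K.
Area A = 3.843 cm² = 3.843×10⁻⁴ m².
P = εσAT⁴ = 0.9669 × 5.670×10⁻⁸ × 3.843×10⁻⁴ × (931.25)⁴ = 15.85 W.

P ≈ 15.85 W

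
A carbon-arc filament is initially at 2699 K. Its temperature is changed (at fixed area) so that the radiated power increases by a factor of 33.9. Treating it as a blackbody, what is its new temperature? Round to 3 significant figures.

T₂ ≈ 6.51×10³ K

P ∝ T⁴, so T₂/T₁ = (P₂/P₁)^(1/4) = (33.9)^(1/4) = 2.41296.
T₂ = 2699 × 2.41296 = 6.51×10³ K.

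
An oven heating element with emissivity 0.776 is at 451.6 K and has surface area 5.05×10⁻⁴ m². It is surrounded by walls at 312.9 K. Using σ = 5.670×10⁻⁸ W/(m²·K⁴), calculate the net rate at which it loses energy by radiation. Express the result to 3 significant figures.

Net loss ≈ 0.711 W

Area A = 5.05×10⁻⁴ m².
Net radiated power P_net = εσA(T⁴ − T₀⁴) = 0.776×5.670×10⁻⁸×5.05×10⁻⁴×(451.6⁴ − 312.9⁴).
T⁴ − T₀⁴ = 4.15926×10¹⁰ − 9.58567×10⁹ = 3.20069×10¹⁰ K⁴, so P_net = 0.711 W.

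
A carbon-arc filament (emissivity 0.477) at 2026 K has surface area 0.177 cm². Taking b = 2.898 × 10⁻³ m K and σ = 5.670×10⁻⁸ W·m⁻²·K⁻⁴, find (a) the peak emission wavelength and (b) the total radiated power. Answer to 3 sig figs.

(a) λ_max = b/T = 2.898×10⁻³/2026 = 1.430×10⁻⁶ m = 1.43 μm.
Area A = 0.177 cm² = 1.77×10⁻⁵ m².
(b) P = εσAT⁴ = 0.477×5.670×10⁻⁸×1.77×10⁻⁵×(2026)⁴ = 8.07 W.

λ_max ≈ 1.43 μm; P ≈ 8.07 W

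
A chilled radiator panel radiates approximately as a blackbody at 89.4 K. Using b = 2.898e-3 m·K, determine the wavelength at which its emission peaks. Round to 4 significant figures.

Wien's displacement law: λ_max = b/T = (2.898×10⁻³ m·K)/(89.4 K) = 3.2416×10⁻⁵ m.
That is 32.42 μm, in the infrared range.

λ_max ≈ 32.42 μm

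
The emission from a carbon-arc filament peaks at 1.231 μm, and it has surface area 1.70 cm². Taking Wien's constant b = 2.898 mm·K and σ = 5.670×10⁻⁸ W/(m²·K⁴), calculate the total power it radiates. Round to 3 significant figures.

Wien's law: T = b/λ_max = 2.898×10⁻³/1.231×10⁻⁶ = 2354.18 K.
Area A = 1.70 cm² = 1.70×10⁻⁴ m².
Then P = σAT⁴ = 5.670×10⁻⁸×1.70×10⁻⁴×(2354.18)⁴ = 296 W.

P ≈ 296 W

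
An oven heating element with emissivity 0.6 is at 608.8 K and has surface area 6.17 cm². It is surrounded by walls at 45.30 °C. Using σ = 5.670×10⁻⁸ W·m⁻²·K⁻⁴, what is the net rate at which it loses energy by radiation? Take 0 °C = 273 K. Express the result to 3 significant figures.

Surroundings: T = 45.30 °C + 273 = 318.30 K.
Area A = 6.17 cm² = 6.17×10⁻⁴ m².
Net radiated power P_net = εσA(T⁴ − T₀⁴) = 0.6×5.670×10⁻⁸×6.17×10⁻⁴×(608.8⁴ − 318.30⁴).
T⁴ − T₀⁴ = 1.37372×10¹¹ − 1.02647×10¹⁰ = 1.27107×10¹¹ K⁴, so P_net = 2.67 W.

Net loss ≈ 2.67 W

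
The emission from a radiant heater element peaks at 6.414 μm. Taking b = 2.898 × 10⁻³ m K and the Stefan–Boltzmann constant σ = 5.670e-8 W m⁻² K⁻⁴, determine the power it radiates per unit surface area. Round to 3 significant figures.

I ≈ 2.36×10³ W/m²

Wien's law: T = b/λ_max = 2.898×10⁻³/6.414×10⁻⁶ = 451.824 K.
Then I = σT⁴ = 5.670×10⁻⁸×(451.824)⁴ = 2.36×10³ W/m².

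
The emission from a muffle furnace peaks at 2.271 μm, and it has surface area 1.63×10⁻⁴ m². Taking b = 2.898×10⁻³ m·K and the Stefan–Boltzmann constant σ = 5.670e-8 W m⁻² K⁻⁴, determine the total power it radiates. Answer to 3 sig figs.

Wien's law: T = b/λ_max = 2.898×10⁻³/2.271×10⁻⁶ = 1276.09 K.
Area A = 1.63×10⁻⁴ m².
Then P = σAT⁴ = 5.670×10⁻⁸×1.63×10⁻⁴×(1276.09)⁴ = 24.5 W.

P ≈ 24.5 W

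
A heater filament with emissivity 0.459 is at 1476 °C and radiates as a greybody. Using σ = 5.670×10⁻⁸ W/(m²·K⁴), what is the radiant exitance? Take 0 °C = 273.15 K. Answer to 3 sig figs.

T = 1476 °C + 273.15 = 1749.15 K.
Stefan–Boltzmann: I = εσT⁴ = 0.459 × 5.670×10⁻⁸ × (1749.15)⁴ = 2.44×10⁵ W/m².

I ≈ 2.44×10⁵ W/m²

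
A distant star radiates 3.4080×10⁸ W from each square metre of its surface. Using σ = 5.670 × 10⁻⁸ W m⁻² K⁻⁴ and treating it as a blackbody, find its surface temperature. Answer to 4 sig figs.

T ≈ 8805 K

I = σT⁴, so T = (I/σ)^(1/4) = (3.4080×10⁸/(5.670×10⁻⁸))^(1/4) = 8805 K.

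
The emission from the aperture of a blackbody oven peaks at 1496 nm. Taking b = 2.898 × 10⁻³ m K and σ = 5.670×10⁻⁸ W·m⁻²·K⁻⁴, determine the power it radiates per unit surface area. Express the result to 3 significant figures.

I ≈ 7.98×10⁵ W/m²

Wien's law: T = b/λ_max = 2.898×10⁻³/1.496×10⁻⁶ = 1937.17 K.
Then I = σT⁴ = 5.670×10⁻⁸×(1937.17)⁴ = 7.98×10⁵ W/m².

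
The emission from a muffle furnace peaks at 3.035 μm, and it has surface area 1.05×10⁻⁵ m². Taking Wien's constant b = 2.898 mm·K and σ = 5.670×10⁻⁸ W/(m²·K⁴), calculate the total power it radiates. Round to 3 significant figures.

Wien's law: T = b/λ_max = 2.898×10⁻³/3.035×10⁻⁶ = 954.860 K.
Area A = 1.05×10⁻⁵ m².
Then P = σAT⁴ = 5.670×10⁻⁸×1.05×10⁻⁵×(954.860)⁴ = 0.495 W.

P ≈ 0.495 W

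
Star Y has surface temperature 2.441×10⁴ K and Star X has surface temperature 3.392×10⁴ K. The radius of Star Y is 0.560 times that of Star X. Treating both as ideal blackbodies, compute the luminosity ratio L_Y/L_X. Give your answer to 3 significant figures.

L_Y/L_X ≈ 0.0841

L ∝ R²T⁴, so L_Y/L_X = (R_Y/R_X)²(T_Y/T_X)⁴ = (0.560)² × (2.441×10⁴/3.392×10⁴)⁴ = 0.3136 × 0.268193 = 0.0841.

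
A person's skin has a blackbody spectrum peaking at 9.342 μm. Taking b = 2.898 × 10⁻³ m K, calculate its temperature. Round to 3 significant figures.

T ≈ 310 K

Wien's law gives T = b/λ_max = (2.898×10⁻³ m·K)/(9.342×10⁻⁶ m) = 310 K.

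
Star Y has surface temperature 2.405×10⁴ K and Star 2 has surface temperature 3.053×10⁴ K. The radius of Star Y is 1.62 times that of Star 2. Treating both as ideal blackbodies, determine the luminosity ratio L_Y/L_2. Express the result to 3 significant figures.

L ∝ R²T⁴, so L_Y/L_2 = (R_Y/R_2)²(T_Y/T_2)⁴ = (1.62)² × (2.405×10⁴/3.053×10⁴)⁴ = 2.6244 × 0.385082 = 1.01.

L_Y/L_2 ≈ 1.01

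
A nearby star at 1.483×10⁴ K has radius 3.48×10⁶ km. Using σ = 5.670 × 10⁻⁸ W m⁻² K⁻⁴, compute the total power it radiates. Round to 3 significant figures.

P ≈ 4.17×10²⁹ W

Surface area A = 4πR² = 4π(3.48×10⁹ m)² = 1.52184×10²⁰ m².
P = σAT⁴ = 5.670×10⁻⁸ × 1.52184×10²⁰ × (1.483×10⁴)⁴ = 4.17×10²⁹ W.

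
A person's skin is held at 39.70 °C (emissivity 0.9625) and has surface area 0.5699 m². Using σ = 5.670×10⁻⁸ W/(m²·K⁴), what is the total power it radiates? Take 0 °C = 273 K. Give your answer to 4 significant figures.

T = 39.70 °C + 273 = 312.70 K.
Area A = 0.5699 m².
P = εσAT⁴ = 0.9625 × 5.670×10⁻⁸ × 0.5699 × (312.70)⁴ = 297.4 W.

P ≈ 297.4 W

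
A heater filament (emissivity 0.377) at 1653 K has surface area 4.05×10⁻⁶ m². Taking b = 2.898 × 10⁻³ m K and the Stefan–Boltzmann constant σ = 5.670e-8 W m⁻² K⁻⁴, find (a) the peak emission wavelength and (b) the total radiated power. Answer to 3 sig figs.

λ_max ≈ 1.75 μm; P ≈ 0.646 W

(a) λ_max = b/T = 2.898×10⁻³/1653 = 1.753×10⁻⁶ m = 1.75 μm.
Area A = 4.05×10⁻⁶ m².
(b) P = εσAT⁴ = 0.377×5.670×10⁻⁸×4.05×10⁻⁶×(1653)⁴ = 0.646 W.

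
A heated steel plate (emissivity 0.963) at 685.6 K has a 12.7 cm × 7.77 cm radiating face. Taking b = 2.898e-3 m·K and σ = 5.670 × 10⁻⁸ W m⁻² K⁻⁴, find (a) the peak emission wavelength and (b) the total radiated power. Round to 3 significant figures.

(a) λ_max = b/T = 2.898×10⁻³/685.6 = 4.227×10⁻⁶ m = 4.23 μm.
Area A = 0.127 × 0.0777 = 9.8679×10⁻³ m².
(b) P = εσAT⁴ = 0.963×5.670×10⁻⁸×9.8679×10⁻³×(685.6)⁴ = 119 W.

λ_max ≈ 4.23 μm; P ≈ 119 W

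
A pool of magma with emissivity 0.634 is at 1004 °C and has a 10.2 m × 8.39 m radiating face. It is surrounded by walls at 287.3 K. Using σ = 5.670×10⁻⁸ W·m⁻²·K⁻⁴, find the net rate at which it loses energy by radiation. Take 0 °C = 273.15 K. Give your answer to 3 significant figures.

T = 1004 °C + 273.15 = 1277.15 K.
Area A = 10.2 × 8.39 = 85.578 m².
Net radiated power P_net = εσA(T⁴ − T₀⁴) = 0.634×5.670×10⁻⁸×85.578×(1277.15⁴ − 287.3⁴).
T⁴ − T₀⁴ = 2.66053×10¹² − 6.81306×10⁹ = 2.65372×10¹² K⁴, so P_net = 8.16×10⁶ W.

Net loss ≈ 8.16×10⁶ W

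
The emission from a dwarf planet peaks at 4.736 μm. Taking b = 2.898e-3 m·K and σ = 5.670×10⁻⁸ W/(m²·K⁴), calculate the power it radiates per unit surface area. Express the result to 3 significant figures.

Wien's law: T = b/λ_max = 2.898×10⁻³/4.736×10⁻⁶ = 611.909 K.
Then I = σT⁴ = 5.670×10⁻⁸×(611.909)⁴ = 7.95×10³ W/m².

I ≈ 7.95×10³ W/m²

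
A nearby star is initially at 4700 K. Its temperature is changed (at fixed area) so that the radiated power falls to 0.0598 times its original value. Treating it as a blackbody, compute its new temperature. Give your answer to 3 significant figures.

T₂ ≈ 2.32×10³ K

P ∝ T⁴, so T₂/T₁ = (P₂/P₁)^(1/4) = (0.0598)^(1/4) = 0.494510.
T₂ = 4700 × 0.494510 = 2.32×10³ K.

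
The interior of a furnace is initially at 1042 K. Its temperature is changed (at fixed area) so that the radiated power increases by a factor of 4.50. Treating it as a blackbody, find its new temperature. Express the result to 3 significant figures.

P ∝ T⁴, so T₂/T₁ = (P₂/P₁)^(1/4) = (4.50)^(1/4) = 1.45648.
T₂ = 1042 × 1.45648 = 1.52×10³ K.

T₂ ≈ 1.52×10³ K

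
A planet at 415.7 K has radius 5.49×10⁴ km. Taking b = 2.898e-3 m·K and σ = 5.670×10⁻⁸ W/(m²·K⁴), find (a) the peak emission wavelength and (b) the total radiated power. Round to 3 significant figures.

(a) λ_max = b/T = 2.898×10⁻³/415.7 = 6.971×10⁻⁶ m = 6.97 μm.
Surface area A = 4πR² = 4π(5.49×10⁷ m)² = 3.78752×10¹⁶ m².
(b) P = σAT⁴ = 5.670×10⁻⁸×3.78752×10¹⁶×(415.7)⁴ = 6.41×10¹⁹ W.

λ_max ≈ 6.97 μm; P ≈ 6.41×10¹⁹ W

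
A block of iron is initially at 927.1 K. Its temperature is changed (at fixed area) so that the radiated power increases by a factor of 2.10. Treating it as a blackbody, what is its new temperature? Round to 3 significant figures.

T₂ ≈ 1.12×10³ K

P ∝ T⁴, so T₂/T₁ = (P₂/P₁)^(1/4) = (2.10)^(1/4) = 1.20380.
T₂ = 927.1 × 1.20380 = 1.12×10³ K.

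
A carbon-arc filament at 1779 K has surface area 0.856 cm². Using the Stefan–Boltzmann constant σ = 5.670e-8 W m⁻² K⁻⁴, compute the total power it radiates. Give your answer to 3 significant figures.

P ≈ 48.6 W

Area A = 0.856 cm² = 8.56×10⁻⁵ m².
P = σAT⁴ = 5.670×10⁻⁸ × 8.56×10⁻⁵ × (1779)⁴ = 48.6 W.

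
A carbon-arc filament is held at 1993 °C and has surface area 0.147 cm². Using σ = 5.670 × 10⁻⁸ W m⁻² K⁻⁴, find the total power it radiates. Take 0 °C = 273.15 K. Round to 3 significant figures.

T = 1993 °C + 273.15 = 2266.15 K.
Area A = 0.147 cm² = 1.47×10⁻⁵ m².
P = σAT⁴ = 5.670×10⁻⁸ × 1.47×10⁻⁵ × (2266.15)⁴ = 22.0 W.

P ≈ 22.0 W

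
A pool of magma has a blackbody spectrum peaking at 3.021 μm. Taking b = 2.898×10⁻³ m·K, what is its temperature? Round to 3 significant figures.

T ≈ 959 K

Wien's law gives T = b/λ_max = (2.898×10⁻³ m·K)/(3.021×10⁻⁶ m) = 959 K.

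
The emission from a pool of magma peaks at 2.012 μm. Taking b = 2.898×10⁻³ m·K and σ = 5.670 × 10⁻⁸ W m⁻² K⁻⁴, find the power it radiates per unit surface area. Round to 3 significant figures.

I ≈ 2.44×10⁵ W/m²

Wien's law: T = b/λ_max = 2.898×10⁻³/2.012×10⁻⁶ = 1440.36 K.
Then I = σT⁴ = 5.670×10⁻⁸×(1440.36)⁴ = 2.44×10⁵ W/m².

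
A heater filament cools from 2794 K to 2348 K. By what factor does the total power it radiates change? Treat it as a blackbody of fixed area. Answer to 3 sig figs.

P ∝ T⁴, so P₂/P₁ = (T₂/T₁)⁴ = (2348/2794)⁴ = (0.840372)⁴ = 0.499.

P₂/P₁ ≈ 0.499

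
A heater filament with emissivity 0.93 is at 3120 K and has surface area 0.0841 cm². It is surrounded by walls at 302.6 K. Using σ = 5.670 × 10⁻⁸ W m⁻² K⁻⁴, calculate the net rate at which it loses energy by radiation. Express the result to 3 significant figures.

Net loss ≈ 42.0 W

Area A = 0.0841 cm² = 8.41×10⁻⁶ m².
Net radiated power P_net = εσA(T⁴ − T₀⁴) = 0.93×5.670×10⁻⁸×8.41×10⁻⁶×(3120⁴ − 302.6⁴).
T⁴ − T₀⁴ = 9.47585×10¹³ − 8.38447×10⁹ = 9.47501×10¹³ K⁴, so P_net = 42.0 W.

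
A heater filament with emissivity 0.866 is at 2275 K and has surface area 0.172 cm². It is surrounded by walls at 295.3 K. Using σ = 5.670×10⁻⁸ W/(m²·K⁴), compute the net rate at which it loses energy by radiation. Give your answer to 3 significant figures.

Area A = 0.172 cm² = 1.72×10⁻⁵ m².
Net radiated power P_net = εσA(T⁴ − T₀⁴) = 0.866×5.670×10⁻⁸×1.72×10⁻⁵×(2275⁴ − 295.3⁴).
T⁴ − T₀⁴ = 2.67871×10¹³ − 7.60420×10⁹ = 2.67795×10¹³ K⁴, so P_net = 22.6 W.

Net loss ≈ 22.6 W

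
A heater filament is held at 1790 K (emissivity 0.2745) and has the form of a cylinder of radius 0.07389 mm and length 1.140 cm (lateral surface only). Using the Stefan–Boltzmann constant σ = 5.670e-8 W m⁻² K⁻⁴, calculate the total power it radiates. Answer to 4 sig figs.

Lateral area A = 2πrL = 2π×7.389×10⁻⁵×0.01140 = 5.29262×10⁻⁶ m².
P = εσAT⁴ = 0.2745 × 5.670×10⁻⁸ × 5.29262×10⁻⁶ × (1790)⁴ = 0.8457 W.

P ≈ 0.8457 W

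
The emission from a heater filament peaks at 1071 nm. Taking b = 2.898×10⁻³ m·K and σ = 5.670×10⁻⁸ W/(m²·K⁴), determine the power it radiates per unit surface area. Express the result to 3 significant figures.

Wien's law: T = b/λ_max = 2.898×10⁻³/1.071×10⁻⁶ = 2705.88 K.
Then I = σT⁴ = 5.670×10⁻⁸×(2705.88)⁴ = 3.04×10⁶ W/m².

I ≈ 3.04×10⁶ W/m²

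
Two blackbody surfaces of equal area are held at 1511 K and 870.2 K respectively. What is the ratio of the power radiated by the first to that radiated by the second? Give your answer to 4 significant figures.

With equal areas, P₁/P₂ = (T₁/T₂)⁴ = (1511/870.2)⁴ = 9.090.

P₁/P₂ ≈ 9.090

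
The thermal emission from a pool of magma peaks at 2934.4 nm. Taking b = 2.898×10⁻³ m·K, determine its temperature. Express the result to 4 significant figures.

Wien's law gives T = b/λ_max = (2.898×10⁻³ m·K)/(2.9344×10⁻⁶ m) = 987.6 K.

T ≈ 987.6 K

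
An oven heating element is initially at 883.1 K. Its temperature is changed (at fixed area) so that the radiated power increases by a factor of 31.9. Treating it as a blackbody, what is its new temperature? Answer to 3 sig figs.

T₂ ≈ 2.10×10³ K

P ∝ T⁴, so T₂/T₁ = (P₂/P₁)^(1/4) = (31.9)^(1/4) = 2.37655.
T₂ = 883.1 × 2.37655 = 2.10×10³ K.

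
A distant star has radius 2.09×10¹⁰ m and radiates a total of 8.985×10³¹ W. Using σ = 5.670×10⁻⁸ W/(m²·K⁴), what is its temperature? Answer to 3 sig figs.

T ≈ 2.32×10⁴ K

Surface area A = 4πR² = 4π(2.09×10¹⁰ m)² = 5.48912×10²¹ m².
P = σAT⁴ ⇒ T = (P/(σA))^(1/4) = (8.985×10³¹/(5.670×10⁻⁸×5.48912×10²¹))^(1/4) = 2.32×10⁴ K.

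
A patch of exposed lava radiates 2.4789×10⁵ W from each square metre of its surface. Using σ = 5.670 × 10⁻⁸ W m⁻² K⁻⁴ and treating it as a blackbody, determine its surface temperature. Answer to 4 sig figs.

I = σT⁴, so T = (I/σ)^(1/4) = (2.4789×10⁵/(5.670×10⁻⁸))^(1/4) = 1446 K.

T ≈ 1446 K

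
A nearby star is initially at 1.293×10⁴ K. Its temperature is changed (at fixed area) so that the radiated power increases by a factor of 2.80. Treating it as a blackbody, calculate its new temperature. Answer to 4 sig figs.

P ∝ T⁴, so T₂/T₁ = (P₂/P₁)^(1/4) = (2.80)^(1/4) = 1.29357.
T₂ = 1.293×10⁴ × 1.29357 = 1.673×10⁴ K.

T₂ ≈ 1.673×10⁴ K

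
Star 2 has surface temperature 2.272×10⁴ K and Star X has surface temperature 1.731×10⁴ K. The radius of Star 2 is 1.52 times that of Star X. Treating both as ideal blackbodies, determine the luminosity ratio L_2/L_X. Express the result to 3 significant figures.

L ∝ R²T⁴, so L_2/L_X = (R_2/R_X)²(T_2/T_X)⁴ = (1.52)² × (2.272×10⁴/1.731×10⁴)⁴ = 2.3104 × 2.96787 = 6.86.

L_2/L_X ≈ 6.86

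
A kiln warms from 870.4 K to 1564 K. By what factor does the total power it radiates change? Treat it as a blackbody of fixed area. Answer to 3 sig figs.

P₂/P₁ ≈ 10.4

P ∝ T⁴, so P₂/P₁ = (T₂/T₁)⁴ = (1564/870.4)⁴ = (1.79688)⁴ = 10.4.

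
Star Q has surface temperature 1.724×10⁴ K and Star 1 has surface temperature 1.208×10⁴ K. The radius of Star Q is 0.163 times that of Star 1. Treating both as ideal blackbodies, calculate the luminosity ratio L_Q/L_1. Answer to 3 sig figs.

L ∝ R²T⁴, so L_Q/L_1 = (R_Q/R_1)²(T_Q/T_1)⁴ = (0.163)² × (1.724×10⁴/1.208×10⁴)⁴ = 0.026569 × 4.14841 = 0.110.

L_Q/L_1 ≈ 0.110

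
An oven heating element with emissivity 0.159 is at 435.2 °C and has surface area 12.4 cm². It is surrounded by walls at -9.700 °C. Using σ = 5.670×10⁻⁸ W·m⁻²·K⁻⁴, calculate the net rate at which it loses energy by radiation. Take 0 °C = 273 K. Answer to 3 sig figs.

T = 435.2 °C + 273 = 708.2 K.
Surroundings: T = -9.700 °C + 273 = 263.300 K.
Area A = 12.4 cm² = 1.24×10⁻³ m².
Net radiated power P_net = εσA(T⁴ − T₀⁴) = 0.159×5.670×10⁻⁸×1.24×10⁻³×(708.2⁴ − 263.300⁴).
T⁴ − T₀⁴ = 2.51550×10¹¹ − 4.80622×10⁹ = 2.46744×10¹¹ K⁴, so P_net = 2.76 W.

Net loss ≈ 2.76 W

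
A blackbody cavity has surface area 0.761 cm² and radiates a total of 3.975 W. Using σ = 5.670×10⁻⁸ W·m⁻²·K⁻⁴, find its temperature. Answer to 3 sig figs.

Area A = 0.761 cm² = 7.61×10⁻⁵ m².
P = σAT⁴ ⇒ T = (P/(σA))^(1/4) = (3.975/(5.670×10⁻⁸×7.61×10⁻⁵))^(1/4) = 980 K.

T ≈ 980 K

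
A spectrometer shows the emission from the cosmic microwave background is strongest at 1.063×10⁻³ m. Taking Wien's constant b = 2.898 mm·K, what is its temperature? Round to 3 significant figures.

T ≈ 2.73 K

Wien's law gives T = b/λ_max = (2.898×10⁻³ m·K)/(1.063×10⁻³ m) = 2.73 K.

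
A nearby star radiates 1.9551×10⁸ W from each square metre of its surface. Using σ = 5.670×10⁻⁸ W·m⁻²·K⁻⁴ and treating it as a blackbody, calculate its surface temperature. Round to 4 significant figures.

T ≈ 7663 K

I = σT⁴, so T = (I/σ)^(1/4) = (1.9551×10⁸/(5.670×10⁻⁸))^(1/4) = 7663 K.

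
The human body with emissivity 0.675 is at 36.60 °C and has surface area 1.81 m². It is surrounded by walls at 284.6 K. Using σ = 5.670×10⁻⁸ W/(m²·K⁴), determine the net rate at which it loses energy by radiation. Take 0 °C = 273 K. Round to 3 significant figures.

T = 36.60 °C + 273 = 309.60 K.
Area A = 1.81 m².
Net radiated power P_net = εσA(T⁴ − T₀⁴) = 0.675×5.670×10⁻⁸×1.81×(309.60⁴ − 284.6⁴).
T⁴ − T₀⁴ = 9.18764×10⁹ − 6.56054×10⁹ = 2.62710×10⁹ K⁴, so P_net = 182 W.

Net loss ≈ 182 W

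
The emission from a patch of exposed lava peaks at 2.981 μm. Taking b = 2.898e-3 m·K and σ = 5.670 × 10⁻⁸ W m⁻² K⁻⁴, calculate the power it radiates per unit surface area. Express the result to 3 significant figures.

I ≈ 5.06×10⁴ W/m²

Wien's law: T = b/λ_max = 2.898×10⁻³/2.981×10⁻⁶ = 972.157 K.
Then I = σT⁴ = 5.670×10⁻⁸×(972.157)⁴ = 5.06×10⁴ W/m².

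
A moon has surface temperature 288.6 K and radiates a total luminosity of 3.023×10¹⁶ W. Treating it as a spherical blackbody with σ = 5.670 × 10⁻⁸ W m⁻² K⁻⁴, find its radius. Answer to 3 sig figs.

L = 4πR²σT⁴ ⇒ R = √(L/(4πσT⁴)).
σT⁴ = 393.340 W/m², so R = √(3.023×10¹⁶/(4π×393.340)) = 2.47×10⁶ m.

R ≈ 2.47×10⁶ m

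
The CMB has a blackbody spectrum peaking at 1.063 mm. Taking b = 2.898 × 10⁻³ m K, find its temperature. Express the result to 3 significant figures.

Wien's law gives T = b/λ_max = (2.898×10⁻³ m·K)/(1.063×10⁻³ m) = 2.73 K.

T ≈ 2.73 K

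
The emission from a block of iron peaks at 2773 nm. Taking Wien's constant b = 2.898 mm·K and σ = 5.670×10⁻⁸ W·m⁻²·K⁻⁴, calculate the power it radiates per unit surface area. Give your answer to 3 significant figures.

I ≈ 6.76×10⁴ W/m²

Wien's law: T = b/λ_max = 2.898×10⁻³/2.773×10⁻⁶ = 1045.08 K.
Then I = σT⁴ = 5.670×10⁻⁸×(1045.08)⁴ = 6.76×10⁴ W/m².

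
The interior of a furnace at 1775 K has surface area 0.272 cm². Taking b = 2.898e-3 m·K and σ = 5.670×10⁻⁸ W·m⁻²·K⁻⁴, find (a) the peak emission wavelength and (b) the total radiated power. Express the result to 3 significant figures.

λ_max ≈ 1.63×10³ nm; P ≈ 15.3 W

(a) λ_max = b/T = 2.898×10⁻³/1775 = 1.633×10⁻⁶ m = 1.63×10³ nm.
Area A = 0.272 cm² = 2.72×10⁻⁵ m².
(b) P = σAT⁴ = 5.670×10⁻⁸×2.72×10⁻⁵×(1775)⁴ = 15.3 W.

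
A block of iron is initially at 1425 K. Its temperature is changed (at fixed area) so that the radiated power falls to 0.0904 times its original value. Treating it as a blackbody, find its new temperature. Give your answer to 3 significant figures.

P ∝ T⁴, so T₂/T₁ = (P₂/P₁)^(1/4) = (0.0904)^(1/4) = 0.548330.
T₂ = 1425 × 0.548330 = 781 K.

T₂ ≈ 781 K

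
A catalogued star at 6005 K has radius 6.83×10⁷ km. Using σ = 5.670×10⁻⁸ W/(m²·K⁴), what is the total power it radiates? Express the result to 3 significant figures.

Surface area A = 4πR² = 4π(6.83×10¹⁰ m)² = 5.86207×10²² m².
P = σAT⁴ = 5.670×10⁻⁸ × 5.86207×10²² × (6005)⁴ = 4.32×10³⁰ W.

P ≈ 4.32×10³⁰ W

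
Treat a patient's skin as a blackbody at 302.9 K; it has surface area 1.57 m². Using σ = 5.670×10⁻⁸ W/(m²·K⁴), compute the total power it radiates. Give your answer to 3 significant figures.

P ≈ 749 W

Area A = 1.57 m².
P = σAT⁴ = 5.670×10⁻⁸ × 1.57 × (302.9)⁴ = 749 W.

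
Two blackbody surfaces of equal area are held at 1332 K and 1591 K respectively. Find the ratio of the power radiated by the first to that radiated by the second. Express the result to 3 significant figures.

P₁/P₂ ≈ 0.491

With equal areas, P₁/P₂ = (T₁/T₂)⁴ = (1332/1591)⁴ = 0.491.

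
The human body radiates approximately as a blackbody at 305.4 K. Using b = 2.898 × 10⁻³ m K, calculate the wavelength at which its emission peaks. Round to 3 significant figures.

Wien's displacement law: λ_max = b/T = (2.898×10⁻³ m·K)/(305.4 K) = 9.489×10⁻⁶ m.
That is 9.49 μm, in the infrared range.

λ_max ≈ 9.49 μm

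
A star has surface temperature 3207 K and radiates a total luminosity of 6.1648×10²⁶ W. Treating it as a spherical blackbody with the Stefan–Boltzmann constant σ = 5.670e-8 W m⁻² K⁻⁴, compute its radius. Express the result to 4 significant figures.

R ≈ 2.860×10⁹ m

L = 4πR²σT⁴ ⇒ R = √(L/(4πσT⁴)).
σT⁴ = 5.99762×10⁶ W/m², so R = √(6.1648×10²⁶/(4π×5.99762×10⁶)) = 2.860×10⁹ m.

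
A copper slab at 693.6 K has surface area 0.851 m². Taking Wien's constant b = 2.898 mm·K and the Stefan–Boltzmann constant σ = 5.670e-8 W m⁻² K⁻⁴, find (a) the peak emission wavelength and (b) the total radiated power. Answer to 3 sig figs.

(a) λ_max = b/T = 2.898×10⁻³/693.6 = 4.178×10⁻⁶ m = 4.18 μm.
Area A = 0.851 m².
(b) P = σAT⁴ = 5.670×10⁻⁸×0.851×(693.6)⁴ = 1.12×10⁴ W.

λ_max ≈ 4.18 μm; P ≈ 1.12×10⁴ W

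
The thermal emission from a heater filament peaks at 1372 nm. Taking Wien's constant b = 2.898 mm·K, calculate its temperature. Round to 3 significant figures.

T ≈ 2.11×10³ K

Wien's law gives T = b/λ_max = (2.898×10⁻³ m·K)/(1.372×10⁻⁶ m) = 2.11×10³ K.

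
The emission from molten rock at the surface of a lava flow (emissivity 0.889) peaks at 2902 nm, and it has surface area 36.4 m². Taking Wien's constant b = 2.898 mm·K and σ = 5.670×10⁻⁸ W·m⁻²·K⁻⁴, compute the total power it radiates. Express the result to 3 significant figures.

Wien's law: T = b/λ_max = 2.898×10⁻³/2.902×10⁻⁶ = 998.622 K.
Area A = 36.4 m².
Then P = εσAT⁴ = 0.889×5.670×10⁻⁸×36.4×(998.622)⁴ = 1.82×10⁶ W.

P ≈ 1.82×10⁶ W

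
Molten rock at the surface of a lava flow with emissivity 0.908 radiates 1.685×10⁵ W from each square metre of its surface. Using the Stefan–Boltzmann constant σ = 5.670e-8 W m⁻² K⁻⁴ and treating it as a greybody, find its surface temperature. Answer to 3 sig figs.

T ≈ 1.35×10³ K

I = εσT⁴, so T = (I/εσ)^(1/4) = (1.685×10⁵/(0.908×5.670×10⁻⁸))^(1/4) = 1.35×10³ K.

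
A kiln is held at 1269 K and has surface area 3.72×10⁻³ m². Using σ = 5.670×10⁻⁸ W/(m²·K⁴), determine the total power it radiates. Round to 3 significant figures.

P ≈ 547 W

Area A = 3.72×10⁻³ m².
P = σAT⁴ = 5.670×10⁻⁸ × 3.72×10⁻³ × (1269)⁴ = 547 W.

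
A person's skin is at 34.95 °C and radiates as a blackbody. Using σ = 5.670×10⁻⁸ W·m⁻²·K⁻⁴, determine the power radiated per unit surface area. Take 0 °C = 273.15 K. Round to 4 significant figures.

I ≈ 510.9 W/m²

T = 34.95 °C + 273.15 = 308.10 K.
Stefan–Boltzmann: I = σT⁴ = 5.670×10⁻⁸ × (308.10)⁴ = 510.9 W/m².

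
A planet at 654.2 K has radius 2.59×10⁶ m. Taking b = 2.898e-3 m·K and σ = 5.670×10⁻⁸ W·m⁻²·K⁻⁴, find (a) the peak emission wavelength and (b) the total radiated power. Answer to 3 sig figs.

(a) λ_max = b/T = 2.898×10⁻³/654.2 = 4.430×10⁻⁶ m = 4.43 μm.
Surface area A = 4πR² = 4π(2.59×10⁶ m)² = 8.42965×10¹³ m².
(b) P = σAT⁴ = 5.670×10⁻⁸×8.42965×10¹³×(654.2)⁴ = 8.75×10¹⁷ W.

λ_max ≈ 4.43 μm; P ≈ 8.75×10¹⁷ W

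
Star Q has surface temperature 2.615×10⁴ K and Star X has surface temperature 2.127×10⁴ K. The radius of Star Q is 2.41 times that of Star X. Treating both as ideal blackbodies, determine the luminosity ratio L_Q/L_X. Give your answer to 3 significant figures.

L ∝ R²T⁴, so L_Q/L_X = (R_Q/R_X)²(T_Q/T_X)⁴ = (2.41)² × (2.615×10⁴/2.127×10⁴)⁴ = 5.8081 × 2.28463 = 13.3.

L_Q/L_X ≈ 13.3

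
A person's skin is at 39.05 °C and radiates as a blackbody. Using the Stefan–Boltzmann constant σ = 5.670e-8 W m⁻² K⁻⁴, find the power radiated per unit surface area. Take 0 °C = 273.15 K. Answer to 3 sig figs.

T = 39.05 °C + 273.15 = 312.20 K.
Stefan–Boltzmann: I = σT⁴ = 5.670×10⁻⁸ × (312.20)⁴ = 539 W/m².

I ≈ 539 W/m²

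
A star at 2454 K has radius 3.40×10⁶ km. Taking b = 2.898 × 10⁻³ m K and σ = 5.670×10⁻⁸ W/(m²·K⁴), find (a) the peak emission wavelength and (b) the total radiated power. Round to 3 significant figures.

λ_max ≈ 1.18×10³ nm; P ≈ 2.99×10²⁶ W

(a) λ_max = b/T = 2.898×10⁻³/2454 = 1.181×10⁻⁶ m = 1.18×10³ nm.
Surface area A = 4πR² = 4π(3.40×10⁹ m)² = 1.45267×10²⁰ m².
(b) P = σAT⁴ = 5.670×10⁻⁸×1.45267×10²⁰×(2454)⁴ = 2.99×10²⁶ W.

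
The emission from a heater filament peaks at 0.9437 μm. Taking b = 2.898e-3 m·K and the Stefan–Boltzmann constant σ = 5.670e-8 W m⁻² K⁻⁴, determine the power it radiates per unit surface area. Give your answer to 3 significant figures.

I ≈ 5.04×10⁶ W/m²

Wien's law: T = b/λ_max = 2.898×10⁻³/9.437×10⁻⁷ = 3070.89 K.
Then I = σT⁴ = 5.670×10⁻⁸×(3070.89)⁴ = 5.04×10⁶ W/m².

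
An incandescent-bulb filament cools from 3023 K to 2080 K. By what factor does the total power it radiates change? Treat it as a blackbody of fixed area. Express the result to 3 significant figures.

P₂/P₁ ≈ 0.224

P ∝ T⁴, so P₂/P₁ = (T₂/T₁)⁴ = (2080/3023)⁴ = (0.688058)⁴ = 0.224.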